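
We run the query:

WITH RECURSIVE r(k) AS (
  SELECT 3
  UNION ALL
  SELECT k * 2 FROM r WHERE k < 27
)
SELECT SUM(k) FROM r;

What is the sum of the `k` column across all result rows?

93

Base: k=3.
Iteration 1: 3 < 27 holds -> k = 3 * 2 = 6.
Iteration 2: 6 < 27 holds -> k = 6 * 2 = 12.
Iteration 3: 12 < 27 holds -> k = 12 * 2 = 24.
Iteration 4: 24 < 27 holds -> k = 24 * 2 = 48.
Iteration 5: 48 < 27 fails; recursion stops.
SUM(k) = 3 + 6 + 12 + 24 + 48 = 93.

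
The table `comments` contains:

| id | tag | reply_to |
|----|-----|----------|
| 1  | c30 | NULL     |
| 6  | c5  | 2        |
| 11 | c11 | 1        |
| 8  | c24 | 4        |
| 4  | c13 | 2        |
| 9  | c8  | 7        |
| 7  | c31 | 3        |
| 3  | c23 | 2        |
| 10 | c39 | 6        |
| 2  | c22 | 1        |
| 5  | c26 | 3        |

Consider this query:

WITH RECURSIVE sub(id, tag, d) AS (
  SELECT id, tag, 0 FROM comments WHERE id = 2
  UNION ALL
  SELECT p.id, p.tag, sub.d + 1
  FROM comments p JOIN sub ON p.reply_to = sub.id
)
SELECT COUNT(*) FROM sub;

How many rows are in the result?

Base: id=2 (c22) at d 0.
Iteration 1: rows with reply_to in {2} -> c23 (id 3, d 1), c13 (id 4, d 1), c5 (id 6, d 1).
Iteration 2: rows with reply_to in {3,4,6} -> c26 (id 5, d 2), c31 (id 7, d 2), c24 (id 8, d 2), c39 (id 10, d 2).
Iteration 3: rows with reply_to in {5,7,8,10} -> c8 (id 9, d 3).
Iteration 4: no rows with reply_to in {9}; recursion stops.
Total rows emitted: 9.

9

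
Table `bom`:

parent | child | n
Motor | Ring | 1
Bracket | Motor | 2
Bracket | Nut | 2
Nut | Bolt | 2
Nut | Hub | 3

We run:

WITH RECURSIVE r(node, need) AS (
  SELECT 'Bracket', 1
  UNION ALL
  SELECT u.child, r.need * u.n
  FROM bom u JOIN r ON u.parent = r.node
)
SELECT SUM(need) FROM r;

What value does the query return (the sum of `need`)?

Base: (Bracket, need=1).
Iteration 1: components of {Bracket} -> Motor = 1*2 = 2, Nut = 1*2 = 2.
Iteration 2: components of {Motor,Nut} -> Bolt = 2*2 = 4, Hub = 2*3 = 6, Ring = 2*1 = 2.
Iteration 3: no further components; recursion stops.
SUM(need) = 1 + 2 + 2 + 2 + 4 + 6 = 17.

17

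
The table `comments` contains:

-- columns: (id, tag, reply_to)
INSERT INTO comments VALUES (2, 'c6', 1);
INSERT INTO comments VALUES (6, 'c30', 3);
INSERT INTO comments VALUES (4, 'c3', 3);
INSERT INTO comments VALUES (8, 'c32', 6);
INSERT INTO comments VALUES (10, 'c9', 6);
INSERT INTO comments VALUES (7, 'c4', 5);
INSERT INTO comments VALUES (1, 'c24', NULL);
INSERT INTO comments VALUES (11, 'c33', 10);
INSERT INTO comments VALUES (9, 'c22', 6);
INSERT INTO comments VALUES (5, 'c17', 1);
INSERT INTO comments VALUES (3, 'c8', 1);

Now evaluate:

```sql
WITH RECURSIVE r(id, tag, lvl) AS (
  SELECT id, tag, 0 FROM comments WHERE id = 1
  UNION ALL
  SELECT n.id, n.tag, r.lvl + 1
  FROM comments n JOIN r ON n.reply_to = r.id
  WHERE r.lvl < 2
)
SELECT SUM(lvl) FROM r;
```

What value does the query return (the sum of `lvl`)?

9

Base: id=1 (c24) at lvl 0.
Iteration 1: rows with reply_to in {1} -> c6 (id 2, lvl 1), c8 (id 3, lvl 1), c17 (id 5, lvl 1).
Iteration 2: rows with reply_to in {2,3,5} -> c3 (id 4, lvl 2), c30 (id 6, lvl 2), c4 (id 7, lvl 2).
Iteration 3: lvl < 2 fails for all current rows; recursion stops.
SUM(lvl) = 0 + 1 + 1 + 1 + 2 + 2 + 2 = 9.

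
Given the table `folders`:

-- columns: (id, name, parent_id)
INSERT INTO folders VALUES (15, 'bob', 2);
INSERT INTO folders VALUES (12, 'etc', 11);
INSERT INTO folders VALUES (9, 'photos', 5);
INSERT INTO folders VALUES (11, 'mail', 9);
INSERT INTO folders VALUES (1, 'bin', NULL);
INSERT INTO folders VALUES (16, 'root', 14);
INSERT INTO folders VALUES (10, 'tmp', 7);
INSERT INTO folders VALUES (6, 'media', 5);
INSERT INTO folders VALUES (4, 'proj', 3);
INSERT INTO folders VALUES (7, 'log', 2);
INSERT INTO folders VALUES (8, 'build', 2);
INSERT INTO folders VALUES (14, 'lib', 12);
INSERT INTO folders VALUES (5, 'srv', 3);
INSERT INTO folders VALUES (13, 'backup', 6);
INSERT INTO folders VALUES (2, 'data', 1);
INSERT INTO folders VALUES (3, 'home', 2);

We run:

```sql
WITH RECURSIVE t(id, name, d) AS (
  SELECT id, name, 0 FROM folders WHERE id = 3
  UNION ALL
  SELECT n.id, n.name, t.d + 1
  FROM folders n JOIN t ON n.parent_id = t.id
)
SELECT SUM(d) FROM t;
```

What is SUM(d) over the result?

Base: id=3 (home) at d 0.
Iteration 1: rows with parent_id in {3} -> proj (id 4, d 1), srv (id 5, d 1).
Iteration 2: rows with parent_id in {4,5} -> media (id 6, d 2), photos (id 9, d 2).
Iteration 3: rows with parent_id in {6,9} -> mail (id 11, d 3), backup (id 13, d 3).
Iteration 4: rows with parent_id in {11,13} -> etc (id 12, d 4).
Iteration 5: rows with parent_id in {12} -> lib (id 14, d 5).
Iteration 6: rows with parent_id in {14} -> root (id 16, d 6).
Iteration 7: no rows with parent_id in {16}; recursion stops.
SUM(d) = 0 + 1 + 1 + 2 + 2 + 3 + 3 + 4 + 5 + 6 = 27.

27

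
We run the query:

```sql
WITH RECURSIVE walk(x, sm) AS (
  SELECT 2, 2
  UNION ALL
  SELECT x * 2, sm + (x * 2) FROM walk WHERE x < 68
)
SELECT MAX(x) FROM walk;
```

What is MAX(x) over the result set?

128

Base: x=2, sm=2.
Iteration 1: 2 < 68 holds -> x = 2 * 2 = 4, sm = 2 + 4 = 6.
Iteration 2: 4 < 68 holds -> x = 4 * 2 = 8, sm = 6 + 8 = 14.
Iteration 3: 8 < 68 holds -> x = 8 * 2 = 16, sm = 14 + 16 = 30.
Iteration 4: 16 < 68 holds -> x = 16 * 2 = 32, sm = 30 + 32 = 62.
Iteration 5: 32 < 68 holds -> x = 32 * 2 = 64, sm = 62 + 64 = 126.
Iteration 6: 64 < 68 holds -> x = 64 * 2 = 128, sm = 126 + 128 = 254.
Iteration 7: 128 < 68 fails; recursion stops.
x values: 2, 4, 8, 16, 32, 64, 128; the maximum is 128.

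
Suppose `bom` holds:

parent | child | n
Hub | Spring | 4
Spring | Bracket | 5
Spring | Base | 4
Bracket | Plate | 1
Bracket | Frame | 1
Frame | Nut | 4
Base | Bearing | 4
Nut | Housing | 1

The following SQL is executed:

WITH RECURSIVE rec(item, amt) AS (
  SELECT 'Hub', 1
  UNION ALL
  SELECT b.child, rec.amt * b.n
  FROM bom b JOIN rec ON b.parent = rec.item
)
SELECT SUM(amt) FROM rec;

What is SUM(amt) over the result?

Base: (Hub, amt=1).
Iteration 1: components of {Hub} -> Spring = 1*4 = 4.
Iteration 2: components of {Spring} -> Base = 4*4 = 16, Bracket = 4*5 = 20.
Iteration 3: components of {Base,Bracket} -> Bearing = 16*4 = 64, Frame = 20*1 = 20, Plate = 20*1 = 20.
Iteration 4: components of {Bearing,Frame,Plate} -> Nut = 20*4 = 80.
Iteration 5: components of {Nut} -> Housing = 80*1 = 80.
Iteration 6: no further components; recursion stops.
SUM(amt) = 1 + 4 + 20 + 16 + 20 + 20 + 64 + 80 + 80 = 305.

305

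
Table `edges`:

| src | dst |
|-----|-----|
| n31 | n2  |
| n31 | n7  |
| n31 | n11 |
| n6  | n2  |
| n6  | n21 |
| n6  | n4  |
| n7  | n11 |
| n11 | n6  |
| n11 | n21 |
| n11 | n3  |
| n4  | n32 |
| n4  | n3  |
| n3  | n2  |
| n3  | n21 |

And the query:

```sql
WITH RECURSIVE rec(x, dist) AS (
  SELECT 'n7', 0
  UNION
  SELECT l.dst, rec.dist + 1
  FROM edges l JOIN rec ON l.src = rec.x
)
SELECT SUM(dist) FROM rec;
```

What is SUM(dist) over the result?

Base: (n7, dist=0).
Iteration 1: edges from {n7} -> (n11, dist=1).
Iteration 2: edges from {n11} -> (n21, dist=2), (n3, dist=2), (n6, dist=2).
Iteration 3: edges from {n21,n3,n6} -> (n2, dist=3), (n21, dist=3), (n4, dist=3). [UNION drops 2 duplicate row(s)]
Iteration 4: edges from {n2,n21,n4} -> (n3, dist=4), (n32, dist=4).
Iteration 5: edges from {n3,n32} -> (n2, dist=5), (n21, dist=5).
Iteration 6: no outgoing edges from {n2,n21}; recursion stops.
SUM(dist) = 0 + 1 + 2 + 2 + 2 + 3 + 3 + 3 + 4 + 4 + 5 + 5 = 34.

34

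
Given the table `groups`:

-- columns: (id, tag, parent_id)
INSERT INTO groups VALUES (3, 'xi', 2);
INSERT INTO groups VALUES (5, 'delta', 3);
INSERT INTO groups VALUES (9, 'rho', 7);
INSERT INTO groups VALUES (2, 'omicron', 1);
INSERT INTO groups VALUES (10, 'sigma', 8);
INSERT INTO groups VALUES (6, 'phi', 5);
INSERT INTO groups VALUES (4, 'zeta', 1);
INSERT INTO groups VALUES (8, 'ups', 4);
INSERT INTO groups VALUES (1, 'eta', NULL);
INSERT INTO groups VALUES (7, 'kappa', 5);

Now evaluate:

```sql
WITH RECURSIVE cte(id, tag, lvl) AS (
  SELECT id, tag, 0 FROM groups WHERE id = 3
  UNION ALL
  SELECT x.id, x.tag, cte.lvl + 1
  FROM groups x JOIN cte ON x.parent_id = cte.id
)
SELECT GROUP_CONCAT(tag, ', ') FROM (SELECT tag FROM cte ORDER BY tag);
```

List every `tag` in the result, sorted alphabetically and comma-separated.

delta, kappa, phi, rho, xi

Base: id=3 (xi) at lvl 0.
Iteration 1: rows with parent_id in {3} -> delta (id 5, lvl 1).
Iteration 2: rows with parent_id in {5} -> phi (id 6, lvl 2), kappa (id 7, lvl 2).
Iteration 3: rows with parent_id in {6,7} -> rho (id 9, lvl 3).
Iteration 4: no rows with parent_id in {9}; recursion stops.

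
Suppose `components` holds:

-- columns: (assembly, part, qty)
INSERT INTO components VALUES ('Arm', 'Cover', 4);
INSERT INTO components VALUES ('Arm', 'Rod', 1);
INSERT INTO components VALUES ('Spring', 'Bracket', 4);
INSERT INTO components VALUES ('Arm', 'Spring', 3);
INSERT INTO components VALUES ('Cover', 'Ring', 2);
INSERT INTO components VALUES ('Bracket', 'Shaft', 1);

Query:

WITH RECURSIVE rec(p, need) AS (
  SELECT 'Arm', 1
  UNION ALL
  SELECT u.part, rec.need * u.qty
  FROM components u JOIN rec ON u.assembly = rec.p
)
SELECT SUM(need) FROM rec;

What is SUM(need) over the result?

41

Base: (Arm, need=1).
Iteration 1: components of {Arm} -> Cover = 1*4 = 4, Rod = 1*1 = 1, Spring = 1*3 = 3.
Iteration 2: components of {Cover,Rod,Spring} -> Bracket = 3*4 = 12, Ring = 4*2 = 8.
Iteration 3: components of {Bracket,Ring} -> Shaft = 12*1 = 12.
Iteration 4: no further components; recursion stops.
SUM(need) = 1 + 3 + 1 + 4 + 12 + 8 + 12 = 41.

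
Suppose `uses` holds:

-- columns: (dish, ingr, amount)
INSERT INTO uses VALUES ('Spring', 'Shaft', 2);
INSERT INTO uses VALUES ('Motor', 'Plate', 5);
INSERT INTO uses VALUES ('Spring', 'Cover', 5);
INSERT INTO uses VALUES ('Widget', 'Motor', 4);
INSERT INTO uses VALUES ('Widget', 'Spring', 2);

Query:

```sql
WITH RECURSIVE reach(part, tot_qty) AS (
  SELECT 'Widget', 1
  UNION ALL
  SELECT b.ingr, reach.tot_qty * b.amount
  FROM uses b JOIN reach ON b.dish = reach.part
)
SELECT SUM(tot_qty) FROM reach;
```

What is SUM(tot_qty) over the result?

Base: (Widget, tot_qty=1).
Iteration 1: components of {Widget} -> Motor = 1*4 = 4, Spring = 1*2 = 2.
Iteration 2: components of {Motor,Spring} -> Cover = 2*5 = 10, Plate = 4*5 = 20, Shaft = 2*2 = 4.
Iteration 3: no further components; recursion stops.
SUM(tot_qty) = 1 + 4 + 2 + 20 + 4 + 10 = 41.

41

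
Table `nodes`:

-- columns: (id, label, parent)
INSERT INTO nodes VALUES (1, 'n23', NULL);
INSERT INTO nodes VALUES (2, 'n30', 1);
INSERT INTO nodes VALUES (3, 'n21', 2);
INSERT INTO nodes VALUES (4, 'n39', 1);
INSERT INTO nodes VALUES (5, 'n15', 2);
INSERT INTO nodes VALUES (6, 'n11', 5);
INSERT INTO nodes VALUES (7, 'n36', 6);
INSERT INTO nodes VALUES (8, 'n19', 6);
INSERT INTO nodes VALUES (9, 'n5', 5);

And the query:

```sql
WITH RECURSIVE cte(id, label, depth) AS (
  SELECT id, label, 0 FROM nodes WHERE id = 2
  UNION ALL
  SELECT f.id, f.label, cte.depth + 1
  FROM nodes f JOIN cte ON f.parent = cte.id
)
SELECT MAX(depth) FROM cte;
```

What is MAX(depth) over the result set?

3

Base: id=2 (n30) at depth 0.
Iteration 1: rows with parent in {2} -> n21 (id 3, depth 1), n15 (id 5, depth 1).
Iteration 2: rows with parent in {3,5} -> n11 (id 6, depth 2), n5 (id 9, depth 2).
Iteration 3: rows with parent in {6,9} -> n36 (id 7, depth 3), n19 (id 8, depth 3).
Iteration 4: no rows with parent in {7,8}; recursion stops.
depth values: 0, 1, 1, 2, 2, 3, 3; the maximum is 3.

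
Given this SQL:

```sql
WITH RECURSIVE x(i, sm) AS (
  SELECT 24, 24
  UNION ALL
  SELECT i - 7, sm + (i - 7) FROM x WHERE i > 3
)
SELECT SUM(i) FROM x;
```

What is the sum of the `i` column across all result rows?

54

Base: i=24, sm=24.
Iteration 1: 24 > 3 holds -> i = 24 - 7 = 17, sm = 24 + 17 = 41.
Iteration 2: 17 > 3 holds -> i = 17 - 7 = 10, sm = 41 + 10 = 51.
Iteration 3: 10 > 3 holds -> i = 10 - 7 = 3, sm = 51 + 3 = 54.
Iteration 4: 3 > 3 fails; recursion stops.
SUM(i) = 24 + 17 + 10 + 3 = 54.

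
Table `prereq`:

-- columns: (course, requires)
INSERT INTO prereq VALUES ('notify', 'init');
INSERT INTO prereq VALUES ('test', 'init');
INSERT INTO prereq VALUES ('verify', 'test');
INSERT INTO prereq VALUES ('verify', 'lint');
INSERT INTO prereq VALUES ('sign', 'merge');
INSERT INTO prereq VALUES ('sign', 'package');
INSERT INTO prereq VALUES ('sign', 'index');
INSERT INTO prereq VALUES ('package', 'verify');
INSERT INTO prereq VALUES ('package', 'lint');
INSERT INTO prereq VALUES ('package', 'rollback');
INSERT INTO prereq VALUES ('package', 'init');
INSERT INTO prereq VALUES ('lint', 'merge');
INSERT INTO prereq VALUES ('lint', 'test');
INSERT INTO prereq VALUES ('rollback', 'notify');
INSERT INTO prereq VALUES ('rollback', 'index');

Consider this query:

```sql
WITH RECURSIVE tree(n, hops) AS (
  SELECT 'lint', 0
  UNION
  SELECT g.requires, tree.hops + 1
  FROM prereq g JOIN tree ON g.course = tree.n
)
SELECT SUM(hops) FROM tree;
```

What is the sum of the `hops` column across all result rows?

Base: (lint, hops=0).
Iteration 1: edges from {lint} -> (merge, hops=1), (test, hops=1).
Iteration 2: edges from {merge,test} -> (init, hops=2).
Iteration 3: no outgoing edges from {init}; recursion stops.
SUM(hops) = 0 + 1 + 1 + 2 = 4.

4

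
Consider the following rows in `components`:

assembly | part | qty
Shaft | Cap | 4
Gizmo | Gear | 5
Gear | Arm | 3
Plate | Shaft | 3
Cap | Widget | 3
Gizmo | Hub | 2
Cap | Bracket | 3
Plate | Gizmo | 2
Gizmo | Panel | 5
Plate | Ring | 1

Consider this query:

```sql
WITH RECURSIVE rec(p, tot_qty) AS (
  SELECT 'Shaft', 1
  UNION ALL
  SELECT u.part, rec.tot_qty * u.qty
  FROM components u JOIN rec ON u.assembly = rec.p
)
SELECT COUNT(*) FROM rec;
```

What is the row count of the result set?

4

Base: (Shaft, tot_qty=1).
Iteration 1: components of {Shaft} -> Cap = 1*4 = 4.
Iteration 2: components of {Cap} -> Bracket = 4*3 = 12, Widget = 4*3 = 12.
Iteration 3: no further components; recursion stops.
Total rows emitted: 4.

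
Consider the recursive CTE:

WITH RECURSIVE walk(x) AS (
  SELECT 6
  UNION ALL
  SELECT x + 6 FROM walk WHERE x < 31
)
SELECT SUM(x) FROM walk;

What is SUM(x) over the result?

Base: x=6.
Iteration 1: 6 < 31 holds -> x = 6 + 6 = 12.
Iteration 2: 12 < 31 holds -> x = 12 + 6 = 18.
Iteration 3: 18 < 31 holds -> x = 18 + 6 = 24.
Iteration 4: 24 < 31 holds -> x = 24 + 6 = 30.
Iteration 5: 30 < 31 holds -> x = 30 + 6 = 36.
Iteration 6: 36 < 31 fails; recursion stops.
SUM(x) = 6 + 12 + 18 + 24 + 30 + 36 = 126.

126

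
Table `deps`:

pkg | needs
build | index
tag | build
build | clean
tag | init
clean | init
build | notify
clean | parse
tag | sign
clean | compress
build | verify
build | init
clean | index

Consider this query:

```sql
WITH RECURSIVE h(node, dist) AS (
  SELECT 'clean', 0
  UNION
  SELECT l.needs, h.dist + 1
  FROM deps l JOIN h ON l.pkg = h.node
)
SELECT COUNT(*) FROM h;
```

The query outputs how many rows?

5

Base: (clean, dist=0).
Iteration 1: edges from {clean} -> (compress, dist=1), (index, dist=1), (init, dist=1), (parse, dist=1).
Iteration 2: no outgoing edges from {compress,index,init,parse}; recursion stops.
Total rows emitted: 5.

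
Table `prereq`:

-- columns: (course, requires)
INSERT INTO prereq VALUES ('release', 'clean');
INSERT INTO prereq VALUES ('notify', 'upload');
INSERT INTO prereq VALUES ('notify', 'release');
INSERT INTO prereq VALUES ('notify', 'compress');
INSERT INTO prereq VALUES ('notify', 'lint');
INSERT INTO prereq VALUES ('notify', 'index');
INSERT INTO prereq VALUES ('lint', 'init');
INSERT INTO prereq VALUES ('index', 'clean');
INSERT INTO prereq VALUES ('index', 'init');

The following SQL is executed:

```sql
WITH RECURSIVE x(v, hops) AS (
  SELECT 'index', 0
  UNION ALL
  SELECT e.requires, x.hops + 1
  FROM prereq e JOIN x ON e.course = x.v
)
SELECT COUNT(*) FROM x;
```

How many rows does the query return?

Base: (index, hops=0).
Iteration 1: edges from {index} -> (clean, hops=1), (init, hops=1).
Iteration 2: no outgoing edges from {clean,init}; recursion stops.
Total rows emitted: 3.

3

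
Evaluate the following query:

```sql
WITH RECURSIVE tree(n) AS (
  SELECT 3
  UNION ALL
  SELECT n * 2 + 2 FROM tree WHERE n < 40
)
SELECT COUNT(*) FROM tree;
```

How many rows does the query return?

Base: n=3.
Iteration 1: 3 < 40 holds -> n = 3 * 2 + 2 = 8.
Iteration 2: 8 < 40 holds -> n = 8 * 2 + 2 = 18.
Iteration 3: 18 < 40 holds -> n = 18 * 2 + 2 = 38.
Iteration 4: 38 < 40 holds -> n = 38 * 2 + 2 = 78.
Iteration 5: 78 < 40 fails; recursion stops.
Total rows emitted: 5.

5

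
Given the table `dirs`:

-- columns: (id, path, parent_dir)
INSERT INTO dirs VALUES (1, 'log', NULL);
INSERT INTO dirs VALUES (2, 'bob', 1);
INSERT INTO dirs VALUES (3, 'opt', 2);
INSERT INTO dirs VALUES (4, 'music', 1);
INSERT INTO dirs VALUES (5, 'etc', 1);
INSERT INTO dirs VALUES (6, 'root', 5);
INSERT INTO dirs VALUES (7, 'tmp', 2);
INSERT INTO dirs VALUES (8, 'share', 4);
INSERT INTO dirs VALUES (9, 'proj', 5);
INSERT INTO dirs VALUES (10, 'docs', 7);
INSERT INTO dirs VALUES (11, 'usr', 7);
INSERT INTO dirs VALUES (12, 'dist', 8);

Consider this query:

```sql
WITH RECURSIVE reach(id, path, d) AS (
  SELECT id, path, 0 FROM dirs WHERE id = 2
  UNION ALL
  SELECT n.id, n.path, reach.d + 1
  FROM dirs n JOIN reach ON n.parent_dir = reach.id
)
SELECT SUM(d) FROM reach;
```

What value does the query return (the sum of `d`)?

Base: id=2 (bob) at d 0.
Iteration 1: rows with parent_dir in {2} -> opt (id 3, d 1), tmp (id 7, d 1).
Iteration 2: rows with parent_dir in {3,7} -> docs (id 10, d 2), usr (id 11, d 2).
Iteration 3: no rows with parent_dir in {10,11}; recursion stops.
SUM(d) = 0 + 1 + 1 + 2 + 2 = 6.

6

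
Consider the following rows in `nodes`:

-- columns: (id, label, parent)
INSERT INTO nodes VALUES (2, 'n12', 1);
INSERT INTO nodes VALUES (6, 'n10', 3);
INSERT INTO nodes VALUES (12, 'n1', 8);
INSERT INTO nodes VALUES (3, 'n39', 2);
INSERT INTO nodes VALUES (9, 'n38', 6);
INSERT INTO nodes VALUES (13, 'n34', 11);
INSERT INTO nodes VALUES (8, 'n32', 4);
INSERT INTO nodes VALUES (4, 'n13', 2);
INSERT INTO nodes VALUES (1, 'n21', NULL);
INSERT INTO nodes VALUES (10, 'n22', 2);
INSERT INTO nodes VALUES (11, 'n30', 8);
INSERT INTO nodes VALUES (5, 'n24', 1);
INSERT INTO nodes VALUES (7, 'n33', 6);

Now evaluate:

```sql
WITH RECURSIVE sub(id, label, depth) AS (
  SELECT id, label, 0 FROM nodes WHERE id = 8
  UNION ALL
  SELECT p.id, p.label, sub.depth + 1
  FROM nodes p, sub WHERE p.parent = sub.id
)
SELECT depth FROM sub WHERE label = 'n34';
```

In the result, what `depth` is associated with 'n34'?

Base: id=8 (n32) at depth 0.
Iteration 1: rows with parent in {8} -> n30 (id 11, depth 1), n1 (id 12, depth 1).
Iteration 2: rows with parent in {11,12} -> n34 (id 13, depth 2).
Iteration 3: no rows with parent in {13}; recursion stops.

2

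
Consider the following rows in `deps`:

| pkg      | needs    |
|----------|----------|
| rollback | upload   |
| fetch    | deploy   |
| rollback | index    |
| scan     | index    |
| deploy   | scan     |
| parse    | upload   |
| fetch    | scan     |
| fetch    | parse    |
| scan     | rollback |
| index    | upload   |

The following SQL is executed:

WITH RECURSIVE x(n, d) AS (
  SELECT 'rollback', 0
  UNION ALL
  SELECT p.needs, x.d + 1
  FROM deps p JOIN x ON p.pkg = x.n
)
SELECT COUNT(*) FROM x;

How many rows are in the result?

Base: (rollback, d=0).
Iteration 1: edges from {rollback} -> (index, d=1), (upload, d=1).
Iteration 2: edges from {index,upload} -> (upload, d=2).
Iteration 3: no outgoing edges from {upload}; recursion stops.
Total rows emitted: 4.

4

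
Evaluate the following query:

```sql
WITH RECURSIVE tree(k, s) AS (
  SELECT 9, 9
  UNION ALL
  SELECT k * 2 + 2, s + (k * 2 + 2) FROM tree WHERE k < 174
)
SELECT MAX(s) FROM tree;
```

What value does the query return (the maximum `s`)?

Base: k=9, s=9.
Iteration 1: 9 < 174 holds -> k = 9 * 2 + 2 = 20, s = 9 + 20 = 29.
Iteration 2: 20 < 174 holds -> k = 20 * 2 + 2 = 42, s = 29 + 42 = 71.
Iteration 3: 42 < 174 holds -> k = 42 * 2 + 2 = 86, s = 71 + 86 = 157.
Iteration 4: 86 < 174 holds -> k = 86 * 2 + 2 = 174, s = 157 + 174 = 331.
Iteration 5: 174 < 174 fails; recursion stops.
s values: 9, 29, 71, 157, 331; the maximum is 331.

331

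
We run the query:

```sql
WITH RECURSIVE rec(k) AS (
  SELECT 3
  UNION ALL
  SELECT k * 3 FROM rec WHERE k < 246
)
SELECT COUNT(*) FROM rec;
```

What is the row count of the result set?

6

Base: k=3.
Iteration 1: 3 < 246 holds -> k = 3 * 3 = 9.
Iteration 2: 9 < 246 holds -> k = 9 * 3 = 27.
Iteration 3: 27 < 246 holds -> k = 27 * 3 = 81.
Iteration 4: 81 < 246 holds -> k = 81 * 3 = 243.
Iteration 5: 243 < 246 holds -> k = 243 * 3 = 729.
Iteration 6: 729 < 246 fails; recursion stops.
Total rows emitted: 6.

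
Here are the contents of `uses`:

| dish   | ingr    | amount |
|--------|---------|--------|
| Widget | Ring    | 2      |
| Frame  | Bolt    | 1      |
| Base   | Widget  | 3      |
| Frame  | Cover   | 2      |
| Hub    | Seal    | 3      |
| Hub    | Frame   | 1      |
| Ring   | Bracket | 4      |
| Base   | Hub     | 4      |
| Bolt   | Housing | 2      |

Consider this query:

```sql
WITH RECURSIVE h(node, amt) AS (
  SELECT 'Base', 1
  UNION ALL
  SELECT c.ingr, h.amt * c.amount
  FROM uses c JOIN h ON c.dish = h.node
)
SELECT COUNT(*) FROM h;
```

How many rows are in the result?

Base: (Base, amt=1).
Iteration 1: components of {Base} -> Hub = 1*4 = 4, Widget = 1*3 = 3.
Iteration 2: components of {Hub,Widget} -> Frame = 4*1 = 4, Ring = 3*2 = 6, Seal = 4*3 = 12.
Iteration 3: components of {Frame,Ring,Seal} -> Bolt = 4*1 = 4, Bracket = 6*4 = 24, Cover = 4*2 = 8.
Iteration 4: components of {Bolt,Bracket,Cover} -> Housing = 4*2 = 8.
Iteration 5: no further components; recursion stops.
Total rows emitted: 10.

10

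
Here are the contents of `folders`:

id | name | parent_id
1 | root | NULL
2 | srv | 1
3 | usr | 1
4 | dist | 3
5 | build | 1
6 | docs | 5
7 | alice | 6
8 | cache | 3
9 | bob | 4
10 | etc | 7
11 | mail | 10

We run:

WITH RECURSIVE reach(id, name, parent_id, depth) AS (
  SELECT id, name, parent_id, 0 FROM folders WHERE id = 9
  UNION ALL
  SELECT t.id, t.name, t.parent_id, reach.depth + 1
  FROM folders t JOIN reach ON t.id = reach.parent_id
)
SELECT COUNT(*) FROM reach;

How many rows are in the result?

4

Base: id=9 (bob), parent_id=4, depth 0.
Iteration 1: join on id=4 -> dist (id 4, parent_id=3, depth 1).
Iteration 2: join on id=3 -> usr (id 3, parent_id=1, depth 2).
Iteration 3: join on id=1 -> root (id 1, parent_id=NULL, depth 3).
Iteration 4: parent_id is NULL; no match; recursion stops.
Total rows emitted: 4.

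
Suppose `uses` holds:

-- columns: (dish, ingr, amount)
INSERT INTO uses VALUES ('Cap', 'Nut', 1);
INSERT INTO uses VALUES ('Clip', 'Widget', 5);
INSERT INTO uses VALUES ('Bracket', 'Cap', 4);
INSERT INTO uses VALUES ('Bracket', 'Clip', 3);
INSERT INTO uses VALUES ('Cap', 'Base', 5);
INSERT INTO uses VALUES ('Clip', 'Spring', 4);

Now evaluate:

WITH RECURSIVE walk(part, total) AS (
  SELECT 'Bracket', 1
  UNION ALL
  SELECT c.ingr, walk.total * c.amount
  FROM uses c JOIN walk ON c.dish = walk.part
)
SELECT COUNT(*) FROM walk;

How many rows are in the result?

Base: (Bracket, total=1).
Iteration 1: components of {Bracket} -> Cap = 1*4 = 4, Clip = 1*3 = 3.
Iteration 2: components of {Cap,Clip} -> Base = 4*5 = 20, Nut = 4*1 = 4, Spring = 3*4 = 12, Widget = 3*5 = 15.
Iteration 3: no further components; recursion stops.
Total rows emitted: 7.

7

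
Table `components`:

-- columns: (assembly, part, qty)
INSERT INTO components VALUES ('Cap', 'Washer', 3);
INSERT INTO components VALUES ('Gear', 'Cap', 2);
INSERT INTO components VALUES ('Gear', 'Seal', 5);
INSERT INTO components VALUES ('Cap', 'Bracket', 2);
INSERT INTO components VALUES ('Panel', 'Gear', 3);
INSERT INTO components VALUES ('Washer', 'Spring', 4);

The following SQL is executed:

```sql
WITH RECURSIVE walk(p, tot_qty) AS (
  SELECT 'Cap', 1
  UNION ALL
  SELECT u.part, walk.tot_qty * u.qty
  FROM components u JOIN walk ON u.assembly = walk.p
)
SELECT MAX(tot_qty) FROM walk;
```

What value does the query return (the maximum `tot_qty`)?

Base: (Cap, tot_qty=1).
Iteration 1: components of {Cap} -> Bracket = 1*2 = 2, Washer = 1*3 = 3.
Iteration 2: components of {Bracket,Washer} -> Spring = 3*4 = 12.
Iteration 3: no further components; recursion stops.
tot_qty values: 1, 2, 3, 12; the maximum is 12.

12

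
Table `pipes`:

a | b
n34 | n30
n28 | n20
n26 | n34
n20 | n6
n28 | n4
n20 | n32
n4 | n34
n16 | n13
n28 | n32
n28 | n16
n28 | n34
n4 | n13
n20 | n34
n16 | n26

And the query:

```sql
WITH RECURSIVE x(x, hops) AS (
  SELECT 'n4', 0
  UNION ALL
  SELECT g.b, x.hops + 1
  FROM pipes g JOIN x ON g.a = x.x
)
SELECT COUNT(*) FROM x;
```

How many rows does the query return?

4

Base: (n4, hops=0).
Iteration 1: edges from {n4} -> (n13, hops=1), (n34, hops=1).
Iteration 2: edges from {n13,n34} -> (n30, hops=2).
Iteration 3: no outgoing edges from {n30}; recursion stops.
Total rows emitted: 4.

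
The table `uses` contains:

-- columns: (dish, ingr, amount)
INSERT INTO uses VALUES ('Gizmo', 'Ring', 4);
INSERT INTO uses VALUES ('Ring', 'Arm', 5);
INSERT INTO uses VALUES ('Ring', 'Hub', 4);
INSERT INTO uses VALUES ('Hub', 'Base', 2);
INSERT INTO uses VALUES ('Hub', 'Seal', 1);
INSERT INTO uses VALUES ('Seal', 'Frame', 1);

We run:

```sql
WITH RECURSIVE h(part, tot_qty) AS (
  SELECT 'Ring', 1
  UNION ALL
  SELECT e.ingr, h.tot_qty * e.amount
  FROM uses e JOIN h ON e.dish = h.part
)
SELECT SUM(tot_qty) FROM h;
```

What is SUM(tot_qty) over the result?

26

Base: (Ring, tot_qty=1).
Iteration 1: components of {Ring} -> Arm = 1*5 = 5, Hub = 1*4 = 4.
Iteration 2: components of {Arm,Hub} -> Base = 4*2 = 8, Seal = 4*1 = 4.
Iteration 3: components of {Base,Seal} -> Frame = 4*1 = 4.
Iteration 4: no further components; recursion stops.
SUM(tot_qty) = 1 + 5 + 4 + 8 + 4 + 4 = 26.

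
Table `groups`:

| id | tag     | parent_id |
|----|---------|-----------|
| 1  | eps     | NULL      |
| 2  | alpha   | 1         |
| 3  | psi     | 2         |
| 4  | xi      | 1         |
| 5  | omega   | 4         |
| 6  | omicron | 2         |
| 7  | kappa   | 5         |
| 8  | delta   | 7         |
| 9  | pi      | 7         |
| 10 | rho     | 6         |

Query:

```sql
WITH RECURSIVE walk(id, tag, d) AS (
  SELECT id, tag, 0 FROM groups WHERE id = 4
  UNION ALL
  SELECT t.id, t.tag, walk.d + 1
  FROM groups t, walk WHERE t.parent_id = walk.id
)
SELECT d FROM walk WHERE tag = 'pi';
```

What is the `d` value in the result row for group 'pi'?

3

Base: id=4 (xi) at d 0.
Iteration 1: rows with parent_id in {4} -> omega (id 5, d 1).
Iteration 2: rows with parent_id in {5} -> kappa (id 7, d 2).
Iteration 3: rows with parent_id in {7} -> delta (id 8, d 3), pi (id 9, d 3).
Iteration 4: no rows with parent_id in {8,9}; recursion stops.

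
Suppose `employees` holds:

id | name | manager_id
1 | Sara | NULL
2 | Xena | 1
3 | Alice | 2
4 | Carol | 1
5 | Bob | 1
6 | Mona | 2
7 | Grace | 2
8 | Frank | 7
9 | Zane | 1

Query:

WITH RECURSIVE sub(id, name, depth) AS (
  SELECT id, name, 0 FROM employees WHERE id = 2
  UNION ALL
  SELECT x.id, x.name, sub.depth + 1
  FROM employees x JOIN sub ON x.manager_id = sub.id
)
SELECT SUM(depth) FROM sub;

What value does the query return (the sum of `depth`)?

5

Base: id=2 (Xena) at depth 0.
Iteration 1: rows with manager_id in {2} -> Alice (id 3, depth 1), Mona (id 6, depth 1), Grace (id 7, depth 1).
Iteration 2: rows with manager_id in {3,6,7} -> Frank (id 8, depth 2).
Iteration 3: no rows with manager_id in {8}; recursion stops.
SUM(depth) = 0 + 1 + 1 + 1 + 2 = 5.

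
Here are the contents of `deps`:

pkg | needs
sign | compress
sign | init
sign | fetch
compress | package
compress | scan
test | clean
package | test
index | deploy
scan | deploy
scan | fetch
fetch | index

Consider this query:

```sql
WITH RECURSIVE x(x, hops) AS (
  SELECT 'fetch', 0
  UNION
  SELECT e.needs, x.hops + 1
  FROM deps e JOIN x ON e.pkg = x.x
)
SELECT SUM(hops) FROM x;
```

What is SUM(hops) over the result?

3

Base: (fetch, hops=0).
Iteration 1: edges from {fetch} -> (index, hops=1).
Iteration 2: edges from {index} -> (deploy, hops=2).
Iteration 3: no outgoing edges from {deploy}; recursion stops.
SUM(hops) = 0 + 1 + 2 = 3.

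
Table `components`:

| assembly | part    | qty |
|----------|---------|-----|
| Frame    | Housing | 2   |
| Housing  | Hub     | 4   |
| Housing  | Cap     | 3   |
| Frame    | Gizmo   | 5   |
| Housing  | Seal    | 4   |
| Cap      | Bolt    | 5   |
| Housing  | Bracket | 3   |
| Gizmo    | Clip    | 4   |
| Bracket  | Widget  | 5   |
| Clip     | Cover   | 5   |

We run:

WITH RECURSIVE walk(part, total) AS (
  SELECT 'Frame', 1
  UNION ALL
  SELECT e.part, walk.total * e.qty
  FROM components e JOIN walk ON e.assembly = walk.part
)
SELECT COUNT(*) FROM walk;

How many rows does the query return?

11

Base: (Frame, total=1).
Iteration 1: components of {Frame} -> Gizmo = 1*5 = 5, Housing = 1*2 = 2.
Iteration 2: components of {Gizmo,Housing} -> Bracket = 2*3 = 6, Cap = 2*3 = 6, Clip = 5*4 = 20, Hub = 2*4 = 8, Seal = 2*4 = 8.
Iteration 3: components of {Bracket,Cap,Clip,Hub,Seal} -> Bolt = 6*5 = 30, Cover = 20*5 = 100, Widget = 6*5 = 30.
Iteration 4: no further components; recursion stops.
Total rows emitted: 11.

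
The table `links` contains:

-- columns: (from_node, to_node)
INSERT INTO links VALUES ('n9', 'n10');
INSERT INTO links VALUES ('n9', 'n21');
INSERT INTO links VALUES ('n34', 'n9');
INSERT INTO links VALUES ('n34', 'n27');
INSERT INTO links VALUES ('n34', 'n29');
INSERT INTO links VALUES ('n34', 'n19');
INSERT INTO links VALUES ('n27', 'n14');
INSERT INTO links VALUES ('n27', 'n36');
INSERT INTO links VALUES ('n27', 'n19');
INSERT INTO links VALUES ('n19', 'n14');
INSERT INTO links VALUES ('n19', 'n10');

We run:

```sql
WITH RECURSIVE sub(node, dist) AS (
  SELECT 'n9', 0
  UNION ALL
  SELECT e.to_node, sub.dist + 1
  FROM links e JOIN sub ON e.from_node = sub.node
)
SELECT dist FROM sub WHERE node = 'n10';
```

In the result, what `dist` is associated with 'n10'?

Base: (n9, dist=0).
Iteration 1: edges from {n9} -> (n10, dist=1), (n21, dist=1).
Iteration 2: no outgoing edges from {n10,n21}; recursion stops.

1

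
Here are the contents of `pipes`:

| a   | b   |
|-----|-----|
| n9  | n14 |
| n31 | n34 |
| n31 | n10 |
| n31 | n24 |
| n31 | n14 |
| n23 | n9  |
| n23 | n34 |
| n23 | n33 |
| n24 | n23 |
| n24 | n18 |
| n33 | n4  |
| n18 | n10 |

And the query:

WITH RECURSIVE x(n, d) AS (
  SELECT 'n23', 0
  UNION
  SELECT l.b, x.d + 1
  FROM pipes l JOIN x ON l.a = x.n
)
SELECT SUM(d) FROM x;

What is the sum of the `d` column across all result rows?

Base: (n23, d=0).
Iteration 1: edges from {n23} -> (n33, d=1), (n34, d=1), (n9, d=1).
Iteration 2: edges from {n33,n34,n9} -> (n14, d=2), (n4, d=2).
Iteration 3: no outgoing edges from {n14,n4}; recursion stops.
SUM(d) = 0 + 1 + 1 + 1 + 2 + 2 = 7.

7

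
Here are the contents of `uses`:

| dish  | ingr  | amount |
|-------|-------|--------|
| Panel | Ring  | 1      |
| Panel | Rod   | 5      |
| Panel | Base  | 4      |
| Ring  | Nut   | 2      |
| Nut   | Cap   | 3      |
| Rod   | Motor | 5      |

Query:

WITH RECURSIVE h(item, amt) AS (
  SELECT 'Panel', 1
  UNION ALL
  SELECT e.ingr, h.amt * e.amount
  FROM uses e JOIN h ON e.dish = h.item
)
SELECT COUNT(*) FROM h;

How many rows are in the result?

7

Base: (Panel, amt=1).
Iteration 1: components of {Panel} -> Base = 1*4 = 4, Ring = 1*1 = 1, Rod = 1*5 = 5.
Iteration 2: components of {Base,Ring,Rod} -> Motor = 5*5 = 25, Nut = 1*2 = 2.
Iteration 3: components of {Motor,Nut} -> Cap = 2*3 = 6.
Iteration 4: no further components; recursion stops.
Total rows emitted: 7.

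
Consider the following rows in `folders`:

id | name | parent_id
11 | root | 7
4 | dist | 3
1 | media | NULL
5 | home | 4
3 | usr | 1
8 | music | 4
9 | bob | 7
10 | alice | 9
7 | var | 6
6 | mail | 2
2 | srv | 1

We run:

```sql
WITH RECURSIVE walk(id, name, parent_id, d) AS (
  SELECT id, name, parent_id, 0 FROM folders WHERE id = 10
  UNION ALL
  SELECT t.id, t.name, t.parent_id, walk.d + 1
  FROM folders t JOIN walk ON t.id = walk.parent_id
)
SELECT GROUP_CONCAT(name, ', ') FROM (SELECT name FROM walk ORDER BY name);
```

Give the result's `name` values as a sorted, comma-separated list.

alice, bob, mail, media, srv, var

Base: id=10 (alice), parent_id=9, d 0.
Iteration 1: join on id=9 -> bob (id 9, parent_id=7, d 1).
Iteration 2: join on id=7 -> var (id 7, parent_id=6, d 2).
Iteration 3: join on id=6 -> mail (id 6, parent_id=2, d 3).
Iteration 4: join on id=2 -> srv (id 2, parent_id=1, d 4).
Iteration 5: join on id=1 -> media (id 1, parent_id=NULL, d 5).
Iteration 6: parent_id is NULL; no match; recursion stops.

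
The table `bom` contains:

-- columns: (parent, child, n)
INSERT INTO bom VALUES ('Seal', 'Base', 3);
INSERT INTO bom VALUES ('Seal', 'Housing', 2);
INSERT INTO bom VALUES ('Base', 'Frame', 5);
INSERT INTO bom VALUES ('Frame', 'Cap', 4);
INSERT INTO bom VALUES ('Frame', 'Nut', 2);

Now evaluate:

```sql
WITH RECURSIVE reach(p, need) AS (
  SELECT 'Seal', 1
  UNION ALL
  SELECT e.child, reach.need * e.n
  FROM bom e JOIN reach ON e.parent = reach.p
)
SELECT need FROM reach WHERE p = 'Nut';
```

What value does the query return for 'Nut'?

Base: (Seal, need=1).
Iteration 1: components of {Seal} -> Base = 1*3 = 3, Housing = 1*2 = 2.
Iteration 2: components of {Base,Housing} -> Frame = 3*5 = 15.
Iteration 3: components of {Frame} -> Cap = 15*4 = 60, Nut = 15*2 = 30.
Iteration 4: no further components; recursion stops.

30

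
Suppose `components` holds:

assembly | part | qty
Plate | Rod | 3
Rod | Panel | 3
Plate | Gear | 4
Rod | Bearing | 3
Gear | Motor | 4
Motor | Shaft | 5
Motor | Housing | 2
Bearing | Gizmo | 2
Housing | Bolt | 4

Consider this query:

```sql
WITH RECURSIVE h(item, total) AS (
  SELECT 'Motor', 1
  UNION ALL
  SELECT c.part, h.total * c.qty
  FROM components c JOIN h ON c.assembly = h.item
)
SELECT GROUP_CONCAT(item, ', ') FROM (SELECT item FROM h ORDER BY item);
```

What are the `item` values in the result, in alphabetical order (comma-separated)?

Bolt, Housing, Motor, Shaft

Base: (Motor, total=1).
Iteration 1: components of {Motor} -> Housing = 1*2 = 2, Shaft = 1*5 = 5.
Iteration 2: components of {Housing,Shaft} -> Bolt = 2*4 = 8.
Iteration 3: no further components; recursion stops.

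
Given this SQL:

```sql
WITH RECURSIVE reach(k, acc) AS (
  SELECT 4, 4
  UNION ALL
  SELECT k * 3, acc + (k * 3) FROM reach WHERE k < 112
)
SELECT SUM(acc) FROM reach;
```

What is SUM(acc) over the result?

716

Base: k=4, acc=4.
Iteration 1: 4 < 112 holds -> k = 4 * 3 = 12, acc = 4 + 12 = 16.
Iteration 2: 12 < 112 holds -> k = 12 * 3 = 36, acc = 16 + 36 = 52.
Iteration 3: 36 < 112 holds -> k = 36 * 3 = 108, acc = 52 + 108 = 160.
Iteration 4: 108 < 112 holds -> k = 108 * 3 = 324, acc = 160 + 324 = 484.
Iteration 5: 324 < 112 fails; recursion stops.
SUM(acc) = 4 + 16 + 52 + 160 + 484 = 716.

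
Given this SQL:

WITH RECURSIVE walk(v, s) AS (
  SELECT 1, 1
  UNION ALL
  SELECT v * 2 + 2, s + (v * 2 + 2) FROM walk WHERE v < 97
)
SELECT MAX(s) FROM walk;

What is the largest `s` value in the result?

Base: v=1, s=1.
Iteration 1: 1 < 97 holds -> v = 1 * 2 + 2 = 4, s = 1 + 4 = 5.
Iteration 2: 4 < 97 holds -> v = 4 * 2 + 2 = 10, s = 5 + 10 = 15.
Iteration 3: 10 < 97 holds -> v = 10 * 2 + 2 = 22, s = 15 + 22 = 37.
Iteration 4: 22 < 97 holds -> v = 22 * 2 + 2 = 46, s = 37 + 46 = 83.
Iteration 5: 46 < 97 holds -> v = 46 * 2 + 2 = 94, s = 83 + 94 = 177.
Iteration 6: 94 < 97 holds -> v = 94 * 2 + 2 = 190, s = 177 + 190 = 367.
Iteration 7: 190 < 97 fails; recursion stops.
s values: 1, 5, 15, 37, 83, 177, 367; the maximum is 367.

367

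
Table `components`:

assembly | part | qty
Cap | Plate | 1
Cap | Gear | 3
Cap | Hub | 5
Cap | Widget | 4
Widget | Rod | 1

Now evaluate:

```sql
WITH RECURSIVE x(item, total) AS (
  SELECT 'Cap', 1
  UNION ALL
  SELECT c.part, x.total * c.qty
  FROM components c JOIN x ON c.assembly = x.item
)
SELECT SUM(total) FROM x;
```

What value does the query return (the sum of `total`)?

18

Base: (Cap, total=1).
Iteration 1: components of {Cap} -> Gear = 1*3 = 3, Hub = 1*5 = 5, Plate = 1*1 = 1, Widget = 1*4 = 4.
Iteration 2: components of {Gear,Hub,Plate,Widget} -> Rod = 4*1 = 4.
Iteration 3: no further components; recursion stops.
SUM(total) = 1 + 1 + 3 + 5 + 4 + 4 = 18.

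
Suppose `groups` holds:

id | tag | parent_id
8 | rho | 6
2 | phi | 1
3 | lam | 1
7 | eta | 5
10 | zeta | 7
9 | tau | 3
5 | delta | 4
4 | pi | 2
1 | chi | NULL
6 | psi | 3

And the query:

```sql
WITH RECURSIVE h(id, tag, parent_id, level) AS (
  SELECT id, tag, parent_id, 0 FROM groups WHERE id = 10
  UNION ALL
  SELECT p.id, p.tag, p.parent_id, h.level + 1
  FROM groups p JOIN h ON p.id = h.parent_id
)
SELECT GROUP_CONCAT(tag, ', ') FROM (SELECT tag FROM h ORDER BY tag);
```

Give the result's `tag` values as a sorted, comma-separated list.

chi, delta, eta, phi, pi, zeta

Base: id=10 (zeta), parent_id=7, level 0.
Iteration 1: join on id=7 -> eta (id 7, parent_id=5, level 1).
Iteration 2: join on id=5 -> delta (id 5, parent_id=4, level 2).
Iteration 3: join on id=4 -> pi (id 4, parent_id=2, level 3).
Iteration 4: join on id=2 -> phi (id 2, parent_id=1, level 4).
Iteration 5: join on id=1 -> chi (id 1, parent_id=NULL, level 5).
Iteration 6: parent_id is NULL; no match; recursion stops.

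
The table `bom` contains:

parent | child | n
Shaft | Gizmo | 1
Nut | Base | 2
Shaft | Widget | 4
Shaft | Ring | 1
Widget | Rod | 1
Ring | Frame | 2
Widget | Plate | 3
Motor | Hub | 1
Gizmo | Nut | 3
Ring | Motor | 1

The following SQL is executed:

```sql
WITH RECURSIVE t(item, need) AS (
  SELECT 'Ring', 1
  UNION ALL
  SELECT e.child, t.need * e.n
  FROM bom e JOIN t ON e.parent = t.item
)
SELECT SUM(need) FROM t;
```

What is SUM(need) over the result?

5

Base: (Ring, need=1).
Iteration 1: components of {Ring} -> Frame = 1*2 = 2, Motor = 1*1 = 1.
Iteration 2: components of {Frame,Motor} -> Hub = 1*1 = 1.
Iteration 3: no further components; recursion stops.
SUM(need) = 1 + 2 + 1 + 1 = 5.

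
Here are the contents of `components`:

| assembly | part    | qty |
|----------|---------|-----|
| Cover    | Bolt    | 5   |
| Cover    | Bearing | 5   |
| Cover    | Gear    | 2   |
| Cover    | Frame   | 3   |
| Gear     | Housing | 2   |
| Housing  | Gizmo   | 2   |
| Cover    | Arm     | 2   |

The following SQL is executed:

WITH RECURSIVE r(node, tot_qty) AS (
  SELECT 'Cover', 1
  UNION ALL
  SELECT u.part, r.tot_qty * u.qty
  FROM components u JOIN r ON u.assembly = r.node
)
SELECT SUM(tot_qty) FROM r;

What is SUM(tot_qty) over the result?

30

Base: (Cover, tot_qty=1).
Iteration 1: components of {Cover} -> Arm = 1*2 = 2, Bearing = 1*5 = 5, Bolt = 1*5 = 5, Frame = 1*3 = 3, Gear = 1*2 = 2.
Iteration 2: components of {Arm,Bearing,Bolt,Frame,Gear} -> Housing = 2*2 = 4.
Iteration 3: components of {Housing} -> Gizmo = 4*2 = 8.
Iteration 4: no further components; recursion stops.
SUM(tot_qty) = 1 + 2 + 3 + 5 + 2 + 5 + 4 + 8 = 30.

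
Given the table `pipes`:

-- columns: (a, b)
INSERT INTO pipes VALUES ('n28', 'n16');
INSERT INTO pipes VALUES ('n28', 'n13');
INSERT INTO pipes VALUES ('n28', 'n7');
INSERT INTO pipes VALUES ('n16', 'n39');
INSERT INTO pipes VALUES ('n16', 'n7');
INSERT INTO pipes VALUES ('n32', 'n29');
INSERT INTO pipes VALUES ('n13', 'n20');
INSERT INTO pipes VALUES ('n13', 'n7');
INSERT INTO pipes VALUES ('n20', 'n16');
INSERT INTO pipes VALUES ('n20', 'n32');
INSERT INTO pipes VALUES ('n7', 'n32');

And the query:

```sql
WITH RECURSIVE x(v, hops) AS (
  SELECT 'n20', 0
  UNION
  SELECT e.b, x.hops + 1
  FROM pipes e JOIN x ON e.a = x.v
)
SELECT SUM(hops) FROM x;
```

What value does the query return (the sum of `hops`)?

15

Base: (n20, hops=0).
Iteration 1: edges from {n20} -> (n16, hops=1), (n32, hops=1).
Iteration 2: edges from {n16,n32} -> (n29, hops=2), (n39, hops=2), (n7, hops=2).
Iteration 3: edges from {n29,n39,n7} -> (n32, hops=3).
Iteration 4: edges from {n32} -> (n29, hops=4).
Iteration 5: no outgoing edges from {n29}; recursion stops.
SUM(hops) = 0 + 1 + 1 + 2 + 2 + 2 + 3 + 4 = 15.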